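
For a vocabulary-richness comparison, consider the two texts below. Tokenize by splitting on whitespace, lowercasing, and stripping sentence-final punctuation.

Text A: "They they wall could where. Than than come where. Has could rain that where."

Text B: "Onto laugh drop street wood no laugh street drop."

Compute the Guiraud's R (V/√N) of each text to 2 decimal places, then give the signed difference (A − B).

0.41

A: V=9, N=14, R=2.41
B: V=6, N=9, R=2.00
Difference = 2.41 − 2.00 = 0.41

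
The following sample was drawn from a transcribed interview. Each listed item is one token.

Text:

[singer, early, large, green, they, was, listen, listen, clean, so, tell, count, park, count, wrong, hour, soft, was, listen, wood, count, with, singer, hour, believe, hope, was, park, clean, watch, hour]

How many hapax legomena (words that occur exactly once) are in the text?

Frequencies: was:3, listen:3, count:3, hour:3, singer:2, clean:2, park:2, early:1, large:1, green:1, they:1, so:1, tell:1, wrong:1, soft:1, wood:1, with:1, believe:1, hope:1, watch:1
Hapax (freq=1): believe, early, green, hope, large, so, soft, tell, they, watch, with, wood, wrong

13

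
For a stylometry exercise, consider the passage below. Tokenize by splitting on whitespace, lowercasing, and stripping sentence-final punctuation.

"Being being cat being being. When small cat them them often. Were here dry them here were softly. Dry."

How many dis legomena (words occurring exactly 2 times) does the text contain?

4

Frequencies: being:4, them:3, cat:2, were:2, here:2, dry:2, when:1, small:1, often:1, softly:1
Words with frequency 2: cat, dry, here, were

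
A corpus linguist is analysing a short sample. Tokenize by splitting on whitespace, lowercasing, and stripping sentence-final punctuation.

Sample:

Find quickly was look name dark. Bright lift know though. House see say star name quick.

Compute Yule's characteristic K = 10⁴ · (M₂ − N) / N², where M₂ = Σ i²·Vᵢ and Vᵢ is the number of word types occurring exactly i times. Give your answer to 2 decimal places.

Frequencies: name:2, find:1, quickly:1, was:1, look:1, dark:1, bright:1, lift:1, know:1, though:1, house:1, see:1, say:1, star:1, quick:1
N = 16. Frequency spectrum: V_1=14, V_2=1
M₂ = 1²·14 + 2²·1 = 18
K = 10000 × (18 − 16) / 16² = 78.13

78.13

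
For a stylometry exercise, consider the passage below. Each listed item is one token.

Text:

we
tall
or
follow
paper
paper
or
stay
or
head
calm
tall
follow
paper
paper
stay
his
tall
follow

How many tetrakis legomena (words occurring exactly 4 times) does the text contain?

1

Frequencies: paper:4, tall:3, or:3, follow:3, stay:2, we:1, head:1, calm:1, his:1
Words with frequency 4: paper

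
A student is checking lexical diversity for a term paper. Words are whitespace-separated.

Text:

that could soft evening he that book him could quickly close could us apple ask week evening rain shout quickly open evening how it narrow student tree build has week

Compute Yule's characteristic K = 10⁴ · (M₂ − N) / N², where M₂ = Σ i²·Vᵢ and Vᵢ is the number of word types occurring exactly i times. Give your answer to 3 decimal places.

200.000

Frequencies: could:3, evening:3, that:2, quickly:2, week:2, soft:1, he:1, book:1, him:1, close:1, us:1, apple:1, ask:1, rain:1, shout:1, open:1, how:1, it:1, narrow:1, student:1, … (3 more, each freq 1)
N = 30. Frequency spectrum: V_1=18, V_2=3, V_3=2
M₂ = 1²·18 + 2²·3 + 3²·2 = 48
K = 10000 × (48 − 30) / 30² = 200.000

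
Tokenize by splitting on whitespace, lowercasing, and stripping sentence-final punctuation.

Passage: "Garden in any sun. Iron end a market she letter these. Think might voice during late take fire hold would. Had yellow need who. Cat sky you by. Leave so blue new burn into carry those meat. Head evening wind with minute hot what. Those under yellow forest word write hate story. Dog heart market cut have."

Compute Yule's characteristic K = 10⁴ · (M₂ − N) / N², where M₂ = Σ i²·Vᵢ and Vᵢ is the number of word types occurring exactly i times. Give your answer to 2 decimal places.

18.47

Frequencies: market:2, yellow:2, those:2, garden:1, in:1, any:1, sun:1, iron:1, end:1, a:1, she:1, letter:1, these:1, think:1, might:1, voice:1, during:1, late:1, take:1, fire:1, … (34 more, each freq 1)
N = 57. Frequency spectrum: V_1=51, V_2=3
M₂ = 1²·51 + 2²·3 = 63
K = 10000 × (63 − 57) / 57² = 18.47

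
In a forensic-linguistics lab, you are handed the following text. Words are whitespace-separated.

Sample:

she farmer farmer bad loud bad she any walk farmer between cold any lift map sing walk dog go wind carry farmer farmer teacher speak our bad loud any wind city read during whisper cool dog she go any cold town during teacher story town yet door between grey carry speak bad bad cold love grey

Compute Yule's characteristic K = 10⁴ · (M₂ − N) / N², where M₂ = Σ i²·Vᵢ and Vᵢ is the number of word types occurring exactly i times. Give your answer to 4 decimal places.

Frequencies: farmer:5, bad:5, any:4, she:3, cold:3, loud:2, walk:2, between:2, dog:2, go:2, wind:2, carry:2, teacher:2, speak:2, during:2, town:2, grey:2, lift:1, map:1, sing:1, … (9 more, each freq 1)
N = 56. Frequency spectrum: V_1=12, V_2=12, V_3=2, V_4=1, V_5=2
M₂ = 1²·12 + 2²·12 + 3²·2 + 4²·1 + 5²·2 = 144
K = 10000 × (144 − 56) / 56² = 280.6122

280.6122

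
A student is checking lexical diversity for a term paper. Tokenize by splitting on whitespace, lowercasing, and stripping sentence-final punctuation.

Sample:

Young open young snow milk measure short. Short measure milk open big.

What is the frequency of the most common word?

Frequencies: young:2, open:2, milk:2, measure:2, short:2, snow:1, big:1
Most common: 'young' with frequency 2.

2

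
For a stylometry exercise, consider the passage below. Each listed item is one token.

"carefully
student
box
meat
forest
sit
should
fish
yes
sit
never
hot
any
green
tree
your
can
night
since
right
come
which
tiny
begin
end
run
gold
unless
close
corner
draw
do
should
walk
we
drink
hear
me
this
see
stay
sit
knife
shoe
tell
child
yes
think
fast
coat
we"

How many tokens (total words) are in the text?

Tokens: carefully, student, box, meat, forest, sit, should, fish, yes, sit, never, hot, any, green, tree, your, can, night, since, right, come, which, tiny, begin, end, run, gold, unless, close, corner, draw, do, should, walk, we, drink, hear, me, this, see, stay, sit, knife, shoe, tell, child, yes, think, fast, coat, we
N = 51

51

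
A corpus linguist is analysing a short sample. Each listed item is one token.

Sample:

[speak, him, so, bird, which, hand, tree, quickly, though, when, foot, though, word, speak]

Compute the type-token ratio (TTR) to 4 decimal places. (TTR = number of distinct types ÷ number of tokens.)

N = 14 tokens, V = 12 types.
TTR = V / N = 12 / 14 = 0.8571

0.8571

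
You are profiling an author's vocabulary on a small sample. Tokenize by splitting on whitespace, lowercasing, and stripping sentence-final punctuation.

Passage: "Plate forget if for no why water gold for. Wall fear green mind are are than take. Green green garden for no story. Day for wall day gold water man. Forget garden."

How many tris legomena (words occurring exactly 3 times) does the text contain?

Frequencies: for:4, green:3, forget:2, no:2, water:2, gold:2, wall:2, are:2, garden:2, day:2, plate:1, if:1, why:1, fear:1, mind:1, than:1, take:1, story:1, man:1
Words with frequency 3: green

1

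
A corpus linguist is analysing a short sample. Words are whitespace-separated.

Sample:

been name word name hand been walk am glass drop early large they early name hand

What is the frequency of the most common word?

Frequencies: name:3, been:2, hand:2, early:2, word:1, walk:1, am:1, glass:1, drop:1, large:1, they:1
Most common: 'name' with frequency 3.

3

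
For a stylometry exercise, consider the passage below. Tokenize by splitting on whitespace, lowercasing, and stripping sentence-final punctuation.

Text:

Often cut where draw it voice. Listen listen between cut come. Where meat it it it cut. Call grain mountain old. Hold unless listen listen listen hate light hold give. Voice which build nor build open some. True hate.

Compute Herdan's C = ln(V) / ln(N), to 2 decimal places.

N = 39, V = 25.
ln(V) = 3.218876, ln(N) = 3.663562
C = 3.218876 / 3.663562 = 0.88

0.88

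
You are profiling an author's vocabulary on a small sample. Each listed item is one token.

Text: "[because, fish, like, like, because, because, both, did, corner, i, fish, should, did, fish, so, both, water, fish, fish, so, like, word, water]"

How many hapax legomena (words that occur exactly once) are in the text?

4

Frequencies: fish:5, because:3, like:3, both:2, did:2, so:2, water:2, corner:1, i:1, should:1, word:1
Hapax (freq=1): corner, i, should, word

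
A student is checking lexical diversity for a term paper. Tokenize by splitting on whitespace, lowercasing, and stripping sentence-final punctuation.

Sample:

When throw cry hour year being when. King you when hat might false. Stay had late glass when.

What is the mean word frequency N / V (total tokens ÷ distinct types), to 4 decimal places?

N = 18 tokens, V = 15 types.
Mean frequency = N / V = 18 / 15 = 1.2000

1.2000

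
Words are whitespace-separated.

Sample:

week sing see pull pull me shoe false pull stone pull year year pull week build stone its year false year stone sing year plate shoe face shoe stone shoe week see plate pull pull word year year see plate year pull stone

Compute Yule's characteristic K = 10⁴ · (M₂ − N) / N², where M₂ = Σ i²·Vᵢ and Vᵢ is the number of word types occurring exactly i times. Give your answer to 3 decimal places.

Frequencies: pull:8, year:8, stone:5, shoe:4, week:3, see:3, plate:3, sing:2, false:2, me:1, build:1, its:1, face:1, word:1
N = 43. Frequency spectrum: V_1=5, V_2=2, V_3=3, V_4=1, V_5=1, V_8=2
M₂ = 1²·5 + 2²·2 + 3²·3 + 4²·1 + 5²·1 + 8²·2 = 209
K = 10000 × (209 − 43) / 43² = 897.783

897.783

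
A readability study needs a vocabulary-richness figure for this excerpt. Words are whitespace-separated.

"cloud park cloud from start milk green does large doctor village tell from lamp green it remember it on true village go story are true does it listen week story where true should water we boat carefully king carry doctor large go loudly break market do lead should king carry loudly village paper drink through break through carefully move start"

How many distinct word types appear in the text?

38

Distinct types: {are, boat, break, carefully, carry, cloud, do, doctor, does, drink, from, go, green, it, king, lamp, large, lead, listen, loudly, market, milk, move, on, paper, park, remember, should, start, story, tell, through, true, village, water, we, week, where}
V = 38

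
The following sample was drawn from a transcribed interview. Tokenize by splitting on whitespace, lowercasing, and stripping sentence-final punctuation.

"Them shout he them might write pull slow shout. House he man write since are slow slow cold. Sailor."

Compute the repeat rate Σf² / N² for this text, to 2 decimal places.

Frequencies: slow:3, them:2, shout:2, he:2, write:2, might:1, pull:1, house:1, man:1, since:1, are:1, cold:1, sailor:1
Σf² = 33; N² = 361
Repeat rate = 33 / 361 = 0.09

0.09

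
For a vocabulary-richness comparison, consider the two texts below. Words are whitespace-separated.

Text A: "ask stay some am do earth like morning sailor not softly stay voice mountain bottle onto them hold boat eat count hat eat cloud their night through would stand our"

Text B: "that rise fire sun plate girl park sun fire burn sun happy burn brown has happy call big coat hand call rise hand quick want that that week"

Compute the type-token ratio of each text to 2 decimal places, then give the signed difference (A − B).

TTR(A) = 28/30 = 0.93
TTR(B) = 18/28 = 0.64
Difference = 0.93 − 0.64 = 0.29

0.29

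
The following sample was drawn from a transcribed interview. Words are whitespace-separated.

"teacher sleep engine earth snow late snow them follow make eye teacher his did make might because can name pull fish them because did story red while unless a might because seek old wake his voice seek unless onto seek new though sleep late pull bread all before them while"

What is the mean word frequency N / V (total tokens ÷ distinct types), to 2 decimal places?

N = 50 tokens, V = 33 types.
Mean frequency = N / V = 50 / 33 = 1.52

1.52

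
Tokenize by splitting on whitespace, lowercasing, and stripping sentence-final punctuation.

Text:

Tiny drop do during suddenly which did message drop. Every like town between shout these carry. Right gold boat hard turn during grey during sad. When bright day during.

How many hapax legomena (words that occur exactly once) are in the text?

23

Frequencies: during:4, drop:2, tiny:1, do:1, suddenly:1, which:1, did:1, message:1, every:1, like:1, town:1, between:1, shout:1, these:1, carry:1, right:1, gold:1, boat:1, hard:1, turn:1, … (5 more, each freq 1)
Hapax (freq=1): between, boat, bright, carry, day, did, do, every, gold, grey, hard, like, message, right, sad, shout, suddenly, these, tiny, town, turn, when, which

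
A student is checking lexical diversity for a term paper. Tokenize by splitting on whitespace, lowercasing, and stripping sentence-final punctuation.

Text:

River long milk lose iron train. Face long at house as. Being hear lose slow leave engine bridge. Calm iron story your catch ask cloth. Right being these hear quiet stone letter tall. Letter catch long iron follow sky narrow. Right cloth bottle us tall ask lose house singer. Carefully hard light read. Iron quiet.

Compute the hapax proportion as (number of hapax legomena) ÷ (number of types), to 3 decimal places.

0.658

Frequencies: iron:4, long:3, lose:3, house:2, being:2, hear:2, catch:2, ask:2, cloth:2, right:2, quiet:2, letter:2, tall:2, river:1, milk:1, train:1, face:1, at:1, as:1, slow:1, … (18 more, each freq 1)
Hapax count = 25; type count = 38.
Ratio = 25 / 38 = 0.658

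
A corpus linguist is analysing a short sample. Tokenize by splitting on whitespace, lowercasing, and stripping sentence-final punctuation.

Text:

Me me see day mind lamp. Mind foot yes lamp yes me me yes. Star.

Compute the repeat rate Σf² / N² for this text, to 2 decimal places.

0.16

Frequencies: me:4, yes:3, mind:2, lamp:2, see:1, day:1, foot:1, star:1
Σf² = 37; N² = 225
Repeat rate = 37 / 225 = 0.16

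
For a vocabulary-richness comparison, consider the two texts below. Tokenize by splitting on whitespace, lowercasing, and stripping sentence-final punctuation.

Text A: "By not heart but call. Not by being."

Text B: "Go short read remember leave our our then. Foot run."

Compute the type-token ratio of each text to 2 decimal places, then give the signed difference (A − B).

TTR(A) = 6/8 = 0.75
TTR(B) = 9/10 = 0.90
Difference = 0.75 − 0.90 = -0.15

-0.15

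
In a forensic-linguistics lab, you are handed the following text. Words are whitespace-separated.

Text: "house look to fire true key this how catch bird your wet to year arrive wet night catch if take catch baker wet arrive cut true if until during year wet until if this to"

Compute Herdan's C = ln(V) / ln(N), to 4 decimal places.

0.8563

N = 35, V = 21.
ln(V) = 3.044522, ln(N) = 3.555348
C = 3.044522 / 3.555348 = 0.8563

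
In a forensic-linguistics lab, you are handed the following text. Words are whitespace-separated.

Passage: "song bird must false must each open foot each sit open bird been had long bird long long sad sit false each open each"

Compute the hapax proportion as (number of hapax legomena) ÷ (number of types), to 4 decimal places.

0.4167

Frequencies: each:4, bird:3, open:3, long:3, must:2, false:2, sit:2, song:1, foot:1, been:1, had:1, sad:1
Hapax count = 5; type count = 12.
Ratio = 5 / 12 = 0.4167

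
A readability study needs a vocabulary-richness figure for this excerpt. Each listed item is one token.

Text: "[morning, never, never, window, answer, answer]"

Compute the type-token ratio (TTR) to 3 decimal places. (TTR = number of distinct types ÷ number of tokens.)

N = 6 tokens, V = 4 types.
TTR = V / N = 4 / 6 = 0.667

0.667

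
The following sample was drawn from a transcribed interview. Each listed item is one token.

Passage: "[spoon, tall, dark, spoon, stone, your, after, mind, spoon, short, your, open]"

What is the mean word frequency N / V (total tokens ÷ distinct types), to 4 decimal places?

N = 12 tokens, V = 9 types.
Mean frequency = N / V = 12 / 9 = 1.3333

1.3333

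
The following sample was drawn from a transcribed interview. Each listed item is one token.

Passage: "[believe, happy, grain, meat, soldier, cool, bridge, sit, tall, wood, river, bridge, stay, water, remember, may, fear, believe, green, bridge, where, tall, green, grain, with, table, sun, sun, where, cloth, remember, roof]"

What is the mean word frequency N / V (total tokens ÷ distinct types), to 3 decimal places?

N = 32 tokens, V = 23 types.
Mean frequency = N / V = 32 / 23 = 1.391

1.391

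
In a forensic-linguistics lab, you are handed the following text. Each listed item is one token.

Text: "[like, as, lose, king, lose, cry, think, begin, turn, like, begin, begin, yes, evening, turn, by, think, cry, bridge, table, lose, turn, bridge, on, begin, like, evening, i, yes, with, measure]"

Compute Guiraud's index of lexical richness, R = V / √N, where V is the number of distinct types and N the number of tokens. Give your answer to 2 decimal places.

3.05

N = 31, V = 17.
√N = 5.567764
R = 17 / 5.567764 = 3.05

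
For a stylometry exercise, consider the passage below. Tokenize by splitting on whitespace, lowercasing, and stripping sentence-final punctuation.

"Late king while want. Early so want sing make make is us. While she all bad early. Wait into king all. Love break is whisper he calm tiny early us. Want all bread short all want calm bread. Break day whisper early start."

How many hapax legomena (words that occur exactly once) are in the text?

13

Frequencies: want:4, early:4, all:4, king:2, while:2, make:2, is:2, us:2, break:2, whisper:2, calm:2, bread:2, late:1, so:1, sing:1, she:1, bad:1, wait:1, into:1, love:1, … (5 more, each freq 1)
Hapax (freq=1): bad, day, he, into, late, love, she, short, sing, so, start, tiny, wait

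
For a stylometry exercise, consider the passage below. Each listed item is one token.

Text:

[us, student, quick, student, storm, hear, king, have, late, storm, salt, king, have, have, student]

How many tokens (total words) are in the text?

Tokens: us, student, quick, student, storm, hear, king, have, late, storm, salt, king, have, have, student
N = 15

15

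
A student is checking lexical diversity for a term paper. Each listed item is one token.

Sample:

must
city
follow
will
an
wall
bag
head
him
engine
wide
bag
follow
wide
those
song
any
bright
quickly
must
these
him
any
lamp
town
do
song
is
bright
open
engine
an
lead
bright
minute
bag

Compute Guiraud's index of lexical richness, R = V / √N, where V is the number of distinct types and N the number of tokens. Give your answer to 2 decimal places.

N = 36, V = 24.
√N = 6.000000
R = 24 / 6.000000 = 4.00

4.00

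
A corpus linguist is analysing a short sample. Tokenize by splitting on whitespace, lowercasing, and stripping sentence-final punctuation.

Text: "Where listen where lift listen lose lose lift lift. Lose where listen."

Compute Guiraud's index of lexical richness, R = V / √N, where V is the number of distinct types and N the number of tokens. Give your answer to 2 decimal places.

1.15

N = 12, V = 4.
√N = 3.464102
R = 4 / 3.464102 = 1.15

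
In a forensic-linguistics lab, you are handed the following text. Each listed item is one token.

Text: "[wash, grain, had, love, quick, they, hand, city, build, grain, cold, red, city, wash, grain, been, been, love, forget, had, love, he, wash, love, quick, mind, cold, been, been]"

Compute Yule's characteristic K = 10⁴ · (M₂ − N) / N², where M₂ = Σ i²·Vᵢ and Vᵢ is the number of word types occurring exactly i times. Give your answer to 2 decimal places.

Frequencies: love:4, been:4, wash:3, grain:3, had:2, quick:2, city:2, cold:2, they:1, hand:1, build:1, red:1, forget:1, he:1, mind:1
N = 29. Frequency spectrum: V_1=7, V_2=4, V_3=2, V_4=2
M₂ = 1²·7 + 2²·4 + 3²·2 + 4²·2 = 73
K = 10000 × (73 − 29) / 29² = 523.19

523.19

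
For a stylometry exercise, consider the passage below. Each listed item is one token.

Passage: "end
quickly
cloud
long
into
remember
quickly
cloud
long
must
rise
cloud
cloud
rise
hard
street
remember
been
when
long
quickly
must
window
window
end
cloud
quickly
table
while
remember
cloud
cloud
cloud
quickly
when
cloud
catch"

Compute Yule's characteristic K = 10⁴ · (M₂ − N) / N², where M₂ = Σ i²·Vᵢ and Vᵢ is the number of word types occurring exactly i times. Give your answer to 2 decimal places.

Frequencies: cloud:9, quickly:5, long:3, remember:3, end:2, must:2, rise:2, when:2, window:2, into:1, hard:1, street:1, been:1, table:1, while:1, catch:1
N = 37. Frequency spectrum: V_1=7, V_2=5, V_3=2, V_5=1, V_9=1
M₂ = 1²·7 + 2²·5 + 3²·2 + 5²·1 + 9²·1 = 151
K = 10000 × (151 − 37) / 37² = 832.72

832.72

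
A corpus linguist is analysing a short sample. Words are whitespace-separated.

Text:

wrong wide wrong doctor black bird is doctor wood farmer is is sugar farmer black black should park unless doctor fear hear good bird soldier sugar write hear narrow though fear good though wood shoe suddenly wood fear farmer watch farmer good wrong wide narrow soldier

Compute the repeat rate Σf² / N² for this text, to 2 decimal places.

Frequencies: farmer:4, wrong:3, doctor:3, black:3, is:3, wood:3, fear:3, good:3, wide:2, bird:2, sugar:2, hear:2, soldier:2, narrow:2, though:2, should:1, park:1, unless:1, write:1, shoe:1, … (2 more, each freq 1)
Σf² = 114; N² = 2116
Repeat rate = 114 / 2116 = 0.05

0.05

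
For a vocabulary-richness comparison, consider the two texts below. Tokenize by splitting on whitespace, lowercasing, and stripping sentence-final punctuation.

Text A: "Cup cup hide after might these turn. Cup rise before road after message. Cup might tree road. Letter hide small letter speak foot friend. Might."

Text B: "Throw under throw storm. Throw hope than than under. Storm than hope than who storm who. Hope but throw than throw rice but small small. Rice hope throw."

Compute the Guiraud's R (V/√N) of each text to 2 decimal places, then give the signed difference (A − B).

A: V=16, N=25, R=3.20
B: V=9, N=28, R=1.70
Difference = 3.20 − 1.70 = 1.50

1.50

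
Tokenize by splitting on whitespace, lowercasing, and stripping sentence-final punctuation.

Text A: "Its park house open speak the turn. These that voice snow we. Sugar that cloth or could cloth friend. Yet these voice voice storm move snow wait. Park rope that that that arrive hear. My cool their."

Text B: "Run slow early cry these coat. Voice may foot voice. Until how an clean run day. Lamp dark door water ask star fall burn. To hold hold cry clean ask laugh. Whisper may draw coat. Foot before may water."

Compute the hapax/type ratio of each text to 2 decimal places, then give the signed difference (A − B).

0.14

A: hapax=21, V=27, ratio=0.78
B: hapax=18, V=28, ratio=0.64
Difference = 0.78 − 0.64 = 0.14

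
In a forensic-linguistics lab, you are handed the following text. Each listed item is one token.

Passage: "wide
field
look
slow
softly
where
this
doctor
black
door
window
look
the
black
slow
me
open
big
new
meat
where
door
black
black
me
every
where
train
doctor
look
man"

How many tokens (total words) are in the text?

Tokens: wide, field, look, slow, softly, where, this, doctor, black, door, window, look, the, black, slow, me, open, big, new, meat, where, door, black, black, me, every, where, train, doctor, look, man
N = 31

31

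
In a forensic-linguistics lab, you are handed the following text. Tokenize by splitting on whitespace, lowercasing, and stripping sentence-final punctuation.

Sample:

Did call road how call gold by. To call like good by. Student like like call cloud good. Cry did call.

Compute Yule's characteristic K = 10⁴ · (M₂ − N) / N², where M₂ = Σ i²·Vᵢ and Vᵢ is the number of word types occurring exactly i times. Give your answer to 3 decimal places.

Frequencies: call:5, like:3, did:2, by:2, good:2, road:1, how:1, gold:1, to:1, student:1, cloud:1, cry:1
N = 21. Frequency spectrum: V_1=7, V_2=3, V_3=1, V_5=1
M₂ = 1²·7 + 2²·3 + 3²·1 + 5²·1 = 53
K = 10000 × (53 − 21) / 21² = 725.624

725.624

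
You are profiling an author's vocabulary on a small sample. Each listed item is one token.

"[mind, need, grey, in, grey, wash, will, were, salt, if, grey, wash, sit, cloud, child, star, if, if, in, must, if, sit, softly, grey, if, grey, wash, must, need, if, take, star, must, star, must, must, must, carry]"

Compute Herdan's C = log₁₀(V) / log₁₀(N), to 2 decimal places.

N = 38, V = 17.
log₁₀(V) = 1.230449, log₁₀(N) = 1.579784
C = 1.230449 / 1.579784 = 0.78

0.78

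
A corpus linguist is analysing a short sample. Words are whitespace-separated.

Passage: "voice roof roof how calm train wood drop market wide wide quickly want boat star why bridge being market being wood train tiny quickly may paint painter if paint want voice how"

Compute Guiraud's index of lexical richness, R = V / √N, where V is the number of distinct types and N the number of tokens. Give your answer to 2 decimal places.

N = 32, V = 21.
√N = 5.656854
R = 21 / 5.656854 = 3.71

3.71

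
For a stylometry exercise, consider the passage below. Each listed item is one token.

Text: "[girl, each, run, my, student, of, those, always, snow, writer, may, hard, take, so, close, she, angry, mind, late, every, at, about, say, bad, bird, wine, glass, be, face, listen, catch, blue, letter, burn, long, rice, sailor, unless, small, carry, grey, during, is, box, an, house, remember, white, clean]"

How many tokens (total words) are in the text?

49

Tokens: girl, each, run, my, student, of, those, always, snow, writer, may, hard, take, so, close, she, angry, mind, late, every, at, about, say, bad, bird, wine, glass, be, face, listen, catch, blue, letter, burn, long, rice, sailor, unless, small, carry, grey, during, is, box, an, house, remember, white, clean
N = 49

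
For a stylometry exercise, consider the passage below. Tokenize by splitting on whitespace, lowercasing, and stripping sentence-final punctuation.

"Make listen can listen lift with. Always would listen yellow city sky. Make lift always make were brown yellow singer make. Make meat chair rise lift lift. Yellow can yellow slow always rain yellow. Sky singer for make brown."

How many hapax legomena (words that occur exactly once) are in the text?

Frequencies: make:6, yellow:5, lift:4, listen:3, always:3, can:2, sky:2, brown:2, singer:2, with:1, would:1, city:1, were:1, meat:1, chair:1, rise:1, slow:1, rain:1, for:1
Hapax (freq=1): chair, city, for, meat, rain, rise, slow, were, with, would

10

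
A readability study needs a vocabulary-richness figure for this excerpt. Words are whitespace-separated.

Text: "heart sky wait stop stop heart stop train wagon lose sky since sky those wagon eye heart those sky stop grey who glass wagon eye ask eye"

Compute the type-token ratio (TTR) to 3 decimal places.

N = 27 tokens, V = 14 types.
TTR = V / N = 14 / 27 = 0.519

0.519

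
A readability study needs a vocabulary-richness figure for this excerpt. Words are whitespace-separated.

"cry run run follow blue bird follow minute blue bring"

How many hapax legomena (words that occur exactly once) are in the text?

4

Frequencies: run:2, follow:2, blue:2, cry:1, bird:1, minute:1, bring:1
Hapax (freq=1): bird, bring, cry, minute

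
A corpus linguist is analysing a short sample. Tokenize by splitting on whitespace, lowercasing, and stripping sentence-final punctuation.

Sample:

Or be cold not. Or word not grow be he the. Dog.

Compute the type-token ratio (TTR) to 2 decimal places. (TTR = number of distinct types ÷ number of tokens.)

N = 12 tokens, V = 9 types.
TTR = V / N = 9 / 12 = 0.75

0.75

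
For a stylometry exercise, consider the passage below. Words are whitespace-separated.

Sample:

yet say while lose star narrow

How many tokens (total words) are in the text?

Tokens: yet, say, while, lose, star, narrow
N = 6

6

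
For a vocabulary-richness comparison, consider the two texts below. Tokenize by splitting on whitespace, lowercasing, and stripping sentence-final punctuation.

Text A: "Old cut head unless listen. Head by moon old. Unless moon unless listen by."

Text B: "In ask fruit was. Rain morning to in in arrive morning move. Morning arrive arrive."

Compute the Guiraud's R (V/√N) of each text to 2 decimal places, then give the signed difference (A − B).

A: V=7, N=14, R=1.87
B: V=9, N=15, R=2.32
Difference = 1.87 − 2.32 = -0.45

-0.45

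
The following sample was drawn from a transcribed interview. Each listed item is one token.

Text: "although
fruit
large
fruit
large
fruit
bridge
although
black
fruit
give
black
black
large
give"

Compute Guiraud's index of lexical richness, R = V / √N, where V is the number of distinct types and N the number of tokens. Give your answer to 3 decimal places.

1.549

N = 15, V = 6.
√N = 3.872983
R = 6 / 3.872983 = 1.549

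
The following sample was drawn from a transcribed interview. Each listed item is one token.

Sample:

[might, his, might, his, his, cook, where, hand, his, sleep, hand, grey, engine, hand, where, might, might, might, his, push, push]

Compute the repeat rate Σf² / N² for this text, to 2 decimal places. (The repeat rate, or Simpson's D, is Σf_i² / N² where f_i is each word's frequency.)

0.16

Frequencies: might:5, his:5, hand:3, where:2, push:2, cook:1, sleep:1, grey:1, engine:1
Σf² = 71; N² = 441
Repeat rate = 71 / 441 = 0.16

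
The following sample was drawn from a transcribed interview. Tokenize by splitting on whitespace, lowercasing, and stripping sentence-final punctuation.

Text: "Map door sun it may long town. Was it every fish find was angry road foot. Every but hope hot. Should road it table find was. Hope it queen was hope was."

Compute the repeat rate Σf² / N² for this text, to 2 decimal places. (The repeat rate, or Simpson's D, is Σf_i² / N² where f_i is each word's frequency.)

Frequencies: was:5, it:4, hope:3, every:2, find:2, road:2, map:1, door:1, sun:1, may:1, long:1, town:1, fish:1, angry:1, foot:1, but:1, hot:1, should:1, table:1, queen:1
Σf² = 76; N² = 1024
Repeat rate = 76 / 1024 = 0.07

0.07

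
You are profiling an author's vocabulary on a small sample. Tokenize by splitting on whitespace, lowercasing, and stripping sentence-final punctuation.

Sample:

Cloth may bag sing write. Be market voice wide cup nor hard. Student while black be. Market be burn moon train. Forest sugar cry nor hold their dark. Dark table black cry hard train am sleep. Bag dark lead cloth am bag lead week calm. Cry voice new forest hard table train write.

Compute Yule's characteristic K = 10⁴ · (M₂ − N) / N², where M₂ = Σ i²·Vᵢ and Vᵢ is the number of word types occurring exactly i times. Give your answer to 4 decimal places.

Frequencies: bag:3, be:3, hard:3, train:3, cry:3, dark:3, cloth:2, write:2, market:2, voice:2, nor:2, black:2, forest:2, table:2, am:2, lead:2, may:1, sing:1, wide:1, cup:1, … (11 more, each freq 1)
N = 53. Frequency spectrum: V_1=15, V_2=10, V_3=6
M₂ = 1²·15 + 2²·10 + 3²·6 = 109
K = 10000 × (109 − 53) / 53² = 199.3592

199.3592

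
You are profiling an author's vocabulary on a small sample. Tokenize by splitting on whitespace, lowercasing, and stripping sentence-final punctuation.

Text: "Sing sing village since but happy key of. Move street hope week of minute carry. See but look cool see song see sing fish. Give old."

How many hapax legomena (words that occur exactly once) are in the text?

16

Frequencies: sing:3, see:3, but:2, of:2, village:1, since:1, happy:1, key:1, move:1, street:1, hope:1, week:1, minute:1, carry:1, look:1, cool:1, song:1, fish:1, give:1, old:1
Hapax (freq=1): carry, cool, fish, give, happy, hope, key, look, minute, move, old, since, song, street, village, week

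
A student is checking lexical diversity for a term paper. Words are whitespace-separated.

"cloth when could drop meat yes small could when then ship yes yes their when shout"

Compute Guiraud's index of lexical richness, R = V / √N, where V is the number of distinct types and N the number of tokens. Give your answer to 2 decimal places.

2.75

N = 16, V = 11.
√N = 4.000000
R = 11 / 4.000000 = 2.75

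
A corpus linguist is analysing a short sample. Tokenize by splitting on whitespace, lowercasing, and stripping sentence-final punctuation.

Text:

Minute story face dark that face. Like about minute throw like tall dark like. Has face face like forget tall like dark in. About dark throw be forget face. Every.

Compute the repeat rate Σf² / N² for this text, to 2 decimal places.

Frequencies: face:5, like:5, dark:4, minute:2, about:2, throw:2, tall:2, forget:2, story:1, that:1, has:1, in:1, be:1, every:1
Σf² = 92; N² = 900
Repeat rate = 92 / 900 = 0.10

0.10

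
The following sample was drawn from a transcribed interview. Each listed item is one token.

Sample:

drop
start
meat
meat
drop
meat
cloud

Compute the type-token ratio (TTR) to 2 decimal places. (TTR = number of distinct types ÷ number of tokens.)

0.57

N = 7 tokens, V = 4 types.
TTR = V / N = 4 / 7 = 0.57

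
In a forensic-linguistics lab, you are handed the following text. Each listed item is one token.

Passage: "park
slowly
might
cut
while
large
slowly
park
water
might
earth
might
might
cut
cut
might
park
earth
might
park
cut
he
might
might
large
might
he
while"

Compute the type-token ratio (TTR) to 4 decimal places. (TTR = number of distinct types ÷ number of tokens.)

N = 28 tokens, V = 9 types.
TTR = V / N = 9 / 28 = 0.3214

0.3214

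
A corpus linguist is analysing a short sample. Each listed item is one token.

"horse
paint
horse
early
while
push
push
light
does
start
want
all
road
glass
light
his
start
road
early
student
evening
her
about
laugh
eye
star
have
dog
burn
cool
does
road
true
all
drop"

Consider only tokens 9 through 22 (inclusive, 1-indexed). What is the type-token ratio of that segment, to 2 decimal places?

Segment tokens 9–22: does, start, want, all, road, glass, light, his, start, road, early, student, evening, her
Segment N = 14, segment V = 12.
TTR = 12 / 14 = 0.86

0.86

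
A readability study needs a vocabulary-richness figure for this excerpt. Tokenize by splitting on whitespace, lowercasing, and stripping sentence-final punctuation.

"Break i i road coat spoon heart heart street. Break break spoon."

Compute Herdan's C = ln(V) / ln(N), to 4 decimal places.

N = 12, V = 7.
ln(V) = 1.945910, ln(N) = 2.484907
C = 1.945910 / 2.484907 = 0.7831

0.7831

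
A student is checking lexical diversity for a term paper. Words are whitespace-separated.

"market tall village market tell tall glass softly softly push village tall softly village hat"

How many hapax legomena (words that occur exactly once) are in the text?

4

Frequencies: tall:3, village:3, softly:3, market:2, tell:1, glass:1, push:1, hat:1
Hapax (freq=1): glass, hat, push, tell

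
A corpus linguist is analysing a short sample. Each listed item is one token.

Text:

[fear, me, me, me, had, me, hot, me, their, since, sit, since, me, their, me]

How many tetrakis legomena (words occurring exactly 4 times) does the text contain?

0

Frequencies: me:7, their:2, since:2, fear:1, had:1, hot:1, sit:1
Words with frequency 4: (none)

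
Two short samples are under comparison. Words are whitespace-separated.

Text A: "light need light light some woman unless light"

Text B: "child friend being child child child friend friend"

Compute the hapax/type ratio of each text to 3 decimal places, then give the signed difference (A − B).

0.467

A: hapax=4, V=5, ratio=0.800
B: hapax=1, V=3, ratio=0.333
Difference = 0.800 − 0.333 = 0.467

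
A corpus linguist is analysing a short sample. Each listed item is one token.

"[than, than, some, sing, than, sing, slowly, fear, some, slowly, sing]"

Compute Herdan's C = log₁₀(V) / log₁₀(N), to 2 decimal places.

N = 11, V = 5.
log₁₀(V) = 0.698970, log₁₀(N) = 1.041393
C = 0.698970 / 1.041393 = 0.67

0.67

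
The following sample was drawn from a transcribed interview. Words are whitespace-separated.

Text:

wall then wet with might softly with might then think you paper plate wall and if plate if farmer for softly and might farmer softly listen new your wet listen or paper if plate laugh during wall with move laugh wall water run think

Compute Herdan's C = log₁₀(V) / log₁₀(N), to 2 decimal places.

0.83

N = 44, V = 23.
log₁₀(V) = 1.361728, log₁₀(N) = 1.643453
C = 1.361728 / 1.643453 = 0.83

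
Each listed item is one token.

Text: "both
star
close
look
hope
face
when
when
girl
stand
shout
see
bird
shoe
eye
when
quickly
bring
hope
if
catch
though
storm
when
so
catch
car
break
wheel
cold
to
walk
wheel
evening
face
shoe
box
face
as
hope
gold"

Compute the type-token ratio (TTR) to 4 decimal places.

0.7561

N = 41 tokens, V = 31 types.
TTR = V / N = 31 / 41 = 0.7561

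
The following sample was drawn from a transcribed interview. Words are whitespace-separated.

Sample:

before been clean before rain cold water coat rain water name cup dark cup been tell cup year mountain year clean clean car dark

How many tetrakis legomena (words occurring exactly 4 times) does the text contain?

0

Frequencies: clean:3, cup:3, before:2, been:2, rain:2, water:2, dark:2, year:2, cold:1, coat:1, name:1, tell:1, mountain:1, car:1
Words with frequency 4: (none)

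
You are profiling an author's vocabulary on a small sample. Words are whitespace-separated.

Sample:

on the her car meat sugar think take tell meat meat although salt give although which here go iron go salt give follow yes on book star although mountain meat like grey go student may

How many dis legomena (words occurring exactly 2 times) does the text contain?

3

Frequencies: meat:4, although:3, go:3, on:2, salt:2, give:2, the:1, her:1, car:1, sugar:1, think:1, take:1, tell:1, which:1, here:1, iron:1, follow:1, yes:1, book:1, star:1, … (5 more, each freq 1)
Words with frequency 2: give, on, salt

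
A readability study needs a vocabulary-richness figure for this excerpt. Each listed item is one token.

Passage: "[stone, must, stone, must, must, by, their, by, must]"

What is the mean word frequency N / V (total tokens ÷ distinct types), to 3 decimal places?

2.250

N = 9 tokens, V = 4 types.
Mean frequency = N / V = 9 / 4 = 2.250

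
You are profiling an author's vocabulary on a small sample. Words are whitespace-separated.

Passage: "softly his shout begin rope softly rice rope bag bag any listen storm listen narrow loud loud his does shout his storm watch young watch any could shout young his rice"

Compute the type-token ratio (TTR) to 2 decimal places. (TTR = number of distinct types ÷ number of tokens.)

N = 31 tokens, V = 16 types.
TTR = V / N = 16 / 31 = 0.52

0.52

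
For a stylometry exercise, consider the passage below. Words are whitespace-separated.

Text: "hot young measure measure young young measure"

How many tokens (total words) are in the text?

7

Tokens: hot, young, measure, measure, young, young, measure
N = 7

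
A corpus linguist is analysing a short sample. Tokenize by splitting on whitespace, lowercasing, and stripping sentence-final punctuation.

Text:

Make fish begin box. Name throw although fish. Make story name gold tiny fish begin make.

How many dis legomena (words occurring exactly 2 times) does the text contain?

Frequencies: make:3, fish:3, begin:2, name:2, box:1, throw:1, although:1, story:1, gold:1, tiny:1
Words with frequency 2: begin, name

2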